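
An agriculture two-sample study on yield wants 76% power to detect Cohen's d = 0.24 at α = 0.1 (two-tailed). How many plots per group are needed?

z_{α/2} = 1.645, z_β = Φ⁻¹(0.76) = 0.706. For small effect (d = 0.24): n per group = 2(z_{α/2} + z_β)²/d² = 2(1.645 + 0.706)²/0.24² = 191.9 → 192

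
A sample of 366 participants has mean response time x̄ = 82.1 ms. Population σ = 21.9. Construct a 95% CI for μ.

CI = x̄ ± z*(σ/√n) = 82.1 ± 1.96(21.9/√366) = 82.1 ± 2.24 = (79.86, 84.34)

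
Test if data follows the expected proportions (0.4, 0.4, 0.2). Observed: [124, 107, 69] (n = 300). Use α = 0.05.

Expected: [120.0, 120.0, 60.0]. χ² = 2.892. df = 2, critical = 5.991. Fail to reject H₀.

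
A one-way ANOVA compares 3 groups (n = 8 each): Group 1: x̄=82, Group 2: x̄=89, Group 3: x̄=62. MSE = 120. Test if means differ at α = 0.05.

Grand mean = 77.67. SS_between = 3141.33, MS_between = 1570.67. F = 13.089, F_crit ≈ 3.467. Reject H₀.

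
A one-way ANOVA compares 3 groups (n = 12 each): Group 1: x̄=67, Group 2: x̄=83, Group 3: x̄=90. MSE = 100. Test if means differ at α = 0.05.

Grand mean = 80.0. SS_between = 3336.0, MS_between = 1668.0. F = 16.68, F_crit ≈ 3.285. Reject H₀.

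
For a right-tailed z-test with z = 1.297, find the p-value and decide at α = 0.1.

p = P(Z > 1.297) = 1 - Φ(1.297) ≈ 0.0973. Since p < 0.1, reject H₀ (significant) at α = 0.1.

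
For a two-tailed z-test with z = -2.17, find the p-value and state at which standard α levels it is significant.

p = 2·P(Z > |-2.17|) = 2·(1 - Φ(2.17)) ≈ 0.03. Significant at α = 0.1; Significant at α = 0.05.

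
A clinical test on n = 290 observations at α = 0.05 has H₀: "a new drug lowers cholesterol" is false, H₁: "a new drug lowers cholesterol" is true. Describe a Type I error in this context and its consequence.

Type I error: rejecting H₀ when it is true — concluding that a new drug lowers cholesterol when in fact it is not. Consequence: approving an ineffective drug — patients take a useless medication and may skip effective alternatives.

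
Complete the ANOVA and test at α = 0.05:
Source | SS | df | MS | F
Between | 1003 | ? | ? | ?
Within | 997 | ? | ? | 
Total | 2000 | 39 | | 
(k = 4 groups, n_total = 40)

df_between = 3, df_within = 36. MS_between = 334.33, MS_within = 27.69. F = 12.072, F_crit ≈ 2.866. Reject H₀.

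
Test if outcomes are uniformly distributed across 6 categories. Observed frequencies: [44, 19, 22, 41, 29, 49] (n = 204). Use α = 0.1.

Expected = 34 each. χ² = Σ(O-E)²/E = 22.588. df = 5, critical value = 9.236. Reject H₀.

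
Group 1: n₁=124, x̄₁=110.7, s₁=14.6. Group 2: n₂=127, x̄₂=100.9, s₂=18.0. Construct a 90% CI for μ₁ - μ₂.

Difference = 9.8. SE = √(14.6²/124 + 18.0²/127) = 2.066. CI = (6.4, 13.2)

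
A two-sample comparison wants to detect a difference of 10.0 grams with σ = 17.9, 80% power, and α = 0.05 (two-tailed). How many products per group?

n per group = 2(z_α/2 + z_β)²σ²/d² = 2×(1.96 + 0.84)²×17.9²/10.0² = 50.2 → n = 51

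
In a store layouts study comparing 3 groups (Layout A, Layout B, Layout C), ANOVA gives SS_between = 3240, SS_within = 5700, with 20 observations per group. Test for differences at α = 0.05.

df_between = 2, df_within = 57. F = MS_between/MS_within = 1620.0/100.0 = 16.2. F_crit ≈ 3.159. Reject H₀. At least one mean differs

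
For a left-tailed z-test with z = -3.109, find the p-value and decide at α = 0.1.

p = P(Z < -3.109) = Φ(-3.109) ≈ 0.0009. Since p < 0.1, reject H₀ (significant) at α = 0.1.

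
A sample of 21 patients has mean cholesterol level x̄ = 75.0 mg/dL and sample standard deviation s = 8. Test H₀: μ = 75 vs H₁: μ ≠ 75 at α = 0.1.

t = (x̄ - μ₀)/(s/√n) = (75.0 - 75)/(8/√21) = 0.0. df = 20, critical t = ±1.725. Fail to reject H₀.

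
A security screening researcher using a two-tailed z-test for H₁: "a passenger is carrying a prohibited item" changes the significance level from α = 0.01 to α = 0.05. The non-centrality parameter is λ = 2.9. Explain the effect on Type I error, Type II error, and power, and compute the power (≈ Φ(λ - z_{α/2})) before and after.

Increasing α from 0.01 to 0.05:
• Type I error rate increases (α is the Type I rate by definition).
• Critical value moves from z_{α/2} = 2.576 to 1.96, so power = Φ(λ - z_{α/2}) goes from Φ(2.9 - 2.576) = 0.627 to Φ(2.9 - 1.96) = 0.826.
• Type II error rate β = 1 - power therefore decreases (0.373 → 0.174).
Appropriate when false negatives are costly — here, letting a prohibited item through — security breach.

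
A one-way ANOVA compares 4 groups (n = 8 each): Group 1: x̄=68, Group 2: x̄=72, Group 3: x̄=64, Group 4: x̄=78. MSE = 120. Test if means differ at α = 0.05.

Grand mean = 70.5. SS_between = 856.0, MS_between = 285.33. F = 2.378, F_crit ≈ 2.947. Fail to reject H₀.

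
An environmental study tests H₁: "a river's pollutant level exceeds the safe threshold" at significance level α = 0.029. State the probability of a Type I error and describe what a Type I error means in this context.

P(Type I error) = α = 0.029. A Type I error is rejecting H₀ when H₀ is actually true (false positive) — here, concluding that a river's pollutant level exceeds the safe threshold when in fact this is not the case. Consequence: shutting down a compliant factory unnecessarily.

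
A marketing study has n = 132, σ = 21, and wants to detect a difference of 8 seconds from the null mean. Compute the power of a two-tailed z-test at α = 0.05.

SE = σ/√n = 21/√132 = 1.828. Non-centrality λ = d/SE = 8/1.828 = 4.377. Power ≈ Φ(λ - z_{α/2}) = Φ(4.377 - 1.96) = Φ(2.417) = 0.992.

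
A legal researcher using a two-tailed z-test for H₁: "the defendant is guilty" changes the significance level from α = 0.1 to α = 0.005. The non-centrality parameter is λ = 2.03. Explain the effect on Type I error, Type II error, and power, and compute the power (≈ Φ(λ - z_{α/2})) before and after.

Decreasing α from 0.1 to 0.005:
• Type I error rate decreases (α is the Type I rate by definition).
• Critical value moves from z_{α/2} = 1.645 to 2.807, so power = Φ(λ - z_{α/2}) goes from Φ(2.03 - 1.645) = 0.65 to Φ(2.03 - 2.807) = 0.219.
• Type II error rate β = 1 - power therefore increases (0.35 → 0.781).
Appropriate when false positives are costly — here, convicting an innocent person.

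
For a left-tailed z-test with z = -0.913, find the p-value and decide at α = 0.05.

p = P(Z < -0.913) = Φ(-0.913) ≈ 0.1806. Since p ≥ 0.05, fail to reject H₀ (not significant) at α = 0.05.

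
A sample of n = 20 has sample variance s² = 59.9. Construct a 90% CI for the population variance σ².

df = 19. χ²_{0.05} = 30.144, χ²_{0.95} = 10.117. CI for σ² = ((n-1)s²/χ²_{α/2}, (n-1)s²/χ²_{1-α/2}) = (19·59.9/30.144, 19·59.9/10.117) = (37.76, 112.49)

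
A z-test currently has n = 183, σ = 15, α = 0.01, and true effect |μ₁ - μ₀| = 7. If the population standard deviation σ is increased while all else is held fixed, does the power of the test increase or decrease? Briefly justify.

Power decreases: a larger σ inflates the standard error σ/√n, pulling the sampling distribution under H₁ back toward the critical value.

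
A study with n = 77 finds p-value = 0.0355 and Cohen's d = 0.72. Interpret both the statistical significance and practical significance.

Statistically significant (p = 0.0355 < 0.05). Cohen's d = 0.72 indicates a medium effect size. Both statistical and practical significance should be considered.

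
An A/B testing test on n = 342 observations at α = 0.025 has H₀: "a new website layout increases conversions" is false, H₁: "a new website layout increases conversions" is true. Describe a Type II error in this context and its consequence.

Type II error: failing to reject H₀ when it is false — concluding that a new website layout increases conversions is not supported when in fact it is. Consequence: discarding a layout that would have improved conversions — lost revenue.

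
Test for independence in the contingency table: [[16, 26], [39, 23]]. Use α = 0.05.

χ² = 6.184. df = 1, critical = 3.841. Reject H₀. Variables are dependent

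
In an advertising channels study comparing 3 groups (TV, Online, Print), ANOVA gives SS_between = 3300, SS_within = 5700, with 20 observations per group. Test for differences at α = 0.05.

df_between = 2, df_within = 57. F = MS_between/MS_within = 1650.0/100.0 = 16.5. F_crit ≈ 3.159. Reject H₀. At least one mean differs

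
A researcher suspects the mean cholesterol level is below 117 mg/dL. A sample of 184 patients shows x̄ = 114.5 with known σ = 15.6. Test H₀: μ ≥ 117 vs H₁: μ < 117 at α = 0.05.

z = -2.174. Critical value: -1.645. Reject H₀.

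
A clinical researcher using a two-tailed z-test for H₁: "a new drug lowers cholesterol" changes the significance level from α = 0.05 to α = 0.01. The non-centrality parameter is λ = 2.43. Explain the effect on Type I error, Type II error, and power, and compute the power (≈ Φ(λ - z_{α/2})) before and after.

Decreasing α from 0.05 to 0.01:
• Type I error rate decreases (α is the Type I rate by definition).
• Critical value moves from z_{α/2} = 1.96 to 2.576, so power = Φ(λ - z_{α/2}) goes from Φ(2.43 - 1.96) = 0.681 to Φ(2.43 - 2.576) = 0.442.
• Type II error rate β = 1 - power therefore increases (0.319 → 0.558).
Appropriate when false positives are costly — here, approving an ineffective drug — patients take a useless medication and may skip effective alternatives.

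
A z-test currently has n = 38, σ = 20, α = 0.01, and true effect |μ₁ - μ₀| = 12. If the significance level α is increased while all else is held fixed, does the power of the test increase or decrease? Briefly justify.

Power increases: a larger α lowers the critical value, so more of the H₁ sampling distribution falls in the rejection region.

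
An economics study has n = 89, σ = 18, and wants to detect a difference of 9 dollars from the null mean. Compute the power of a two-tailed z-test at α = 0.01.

SE = σ/√n = 18/√89 = 1.908. Non-centrality λ = d/SE = 9/1.908 = 4.717. Power ≈ Φ(λ - z_{α/2}) = Φ(4.717 - 2.576) = Φ(2.141) = 0.984.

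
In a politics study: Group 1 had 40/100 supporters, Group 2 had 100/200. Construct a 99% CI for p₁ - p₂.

p̂₁ = 0.4, p̂₂ = 0.5. Difference = -0.1. CI = (-0.256, 0.056)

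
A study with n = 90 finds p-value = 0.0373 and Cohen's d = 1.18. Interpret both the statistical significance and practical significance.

Statistically significant (p = 0.0373 < 0.05). Cohen's d = 1.18 indicates a large effect size. Both statistical and practical significance should be considered.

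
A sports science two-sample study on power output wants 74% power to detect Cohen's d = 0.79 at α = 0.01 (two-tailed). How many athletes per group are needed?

z_{α/2} = 2.576, z_β = Φ⁻¹(0.74) = 0.643. For medium effect (d = 0.79): n per group = 2(z_{α/2} + z_β)²/d² = 2(2.576 + 0.643)²/0.79² = 33.2 → 34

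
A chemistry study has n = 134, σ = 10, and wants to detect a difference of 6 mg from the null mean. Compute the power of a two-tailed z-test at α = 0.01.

SE = σ/√n = 10/√134 = 0.864. Non-centrality λ = d/SE = 6/0.864 = 6.946. Power ≈ Φ(λ - z_{α/2}) = Φ(6.946 - 2.576) = Φ(4.37) = 1.0.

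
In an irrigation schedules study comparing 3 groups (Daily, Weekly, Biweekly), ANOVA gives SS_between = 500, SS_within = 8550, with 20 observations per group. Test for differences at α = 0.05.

df_between = 2, df_within = 57. F = MS_between/MS_within = 250.0/150.0 = 1.667. F_crit ≈ 3.159. Fail to reject H₀.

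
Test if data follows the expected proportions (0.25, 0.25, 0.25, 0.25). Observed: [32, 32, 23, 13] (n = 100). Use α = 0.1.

Expected: [25.0, 25.0, 25.0, 25.0]. χ² = 9.84. df = 3, critical = 6.251. Reject H₀.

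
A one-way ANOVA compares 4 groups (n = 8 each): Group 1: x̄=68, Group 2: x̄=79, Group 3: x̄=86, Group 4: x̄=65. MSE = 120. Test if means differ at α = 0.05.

Grand mean = 74.5. SS_between = 2280.0, MS_between = 760.0. F = 6.333, F_crit ≈ 2.947. Reject H₀.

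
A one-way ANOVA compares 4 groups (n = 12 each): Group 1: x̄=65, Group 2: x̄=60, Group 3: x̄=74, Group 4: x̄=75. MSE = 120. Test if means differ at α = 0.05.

Grand mean = 68.5. SS_between = 1884.0, MS_between = 628.0. F = 5.233, F_crit ≈ 2.816. Reject H₀.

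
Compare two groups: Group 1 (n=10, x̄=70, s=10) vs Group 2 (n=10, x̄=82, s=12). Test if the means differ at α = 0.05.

Pooled sp = 11.05. t = -2.429, df = 18. Critical t = ±2.101. Reject H₀.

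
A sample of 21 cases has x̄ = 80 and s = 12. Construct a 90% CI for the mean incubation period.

CI = x̄ ± t*(s/√n) = 80 ± 1.725(12/√21) = (75.48, 84.52)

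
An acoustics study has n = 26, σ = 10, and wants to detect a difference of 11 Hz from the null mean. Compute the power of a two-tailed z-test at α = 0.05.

SE = σ/√n = 10/√26 = 1.961. Non-centrality λ = d/SE = 11/1.961 = 5.609. Power ≈ Φ(λ - z_{α/2}) = Φ(5.609 - 1.96) = Φ(3.649) = 1.0.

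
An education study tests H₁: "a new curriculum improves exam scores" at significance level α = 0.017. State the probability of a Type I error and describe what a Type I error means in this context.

P(Type I error) = α = 0.017. A Type I error is rejecting H₀ when H₀ is actually true (false positive) — here, concluding that a new curriculum improves exam scores when in fact this is not the case. Consequence: adopting a curriculum that gives no real benefit — disruption for nothing.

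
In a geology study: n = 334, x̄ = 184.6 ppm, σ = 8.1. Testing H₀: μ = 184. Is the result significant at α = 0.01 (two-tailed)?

z = (184.6 - 184)/(8.1/√334) = 1.354. Since |z| ≤ 2.576, not significant at α = 0.01.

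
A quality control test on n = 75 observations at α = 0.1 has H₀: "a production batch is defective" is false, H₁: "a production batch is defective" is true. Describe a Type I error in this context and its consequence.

Type I error: rejecting H₀ when it is true — concluding that a production batch is defective when in fact it is not. Consequence: scrapping a good batch — wasted material and cost for no reason.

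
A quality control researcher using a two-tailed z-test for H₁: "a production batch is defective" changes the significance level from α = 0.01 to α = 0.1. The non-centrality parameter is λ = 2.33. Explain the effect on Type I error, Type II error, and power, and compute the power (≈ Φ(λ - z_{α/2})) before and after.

Increasing α from 0.01 to 0.1:
• Type I error rate increases (α is the Type I rate by definition).
• Critical value moves from z_{α/2} = 2.576 to 1.645, so power = Φ(λ - z_{α/2}) goes from Φ(2.33 - 2.576) = 0.403 to Φ(2.33 - 1.645) = 0.753.
• Type II error rate β = 1 - power therefore decreases (0.597 → 0.247).
Appropriate when false negatives are costly — here, shipping a defective batch — faulty products reach customers.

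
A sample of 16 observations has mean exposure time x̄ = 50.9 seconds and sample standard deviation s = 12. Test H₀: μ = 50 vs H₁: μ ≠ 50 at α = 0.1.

t = (x̄ - μ₀)/(s/√n) = (50.9 - 50)/(12/√16) = 0.3. df = 15, critical t = ±1.753. Fail to reject H₀.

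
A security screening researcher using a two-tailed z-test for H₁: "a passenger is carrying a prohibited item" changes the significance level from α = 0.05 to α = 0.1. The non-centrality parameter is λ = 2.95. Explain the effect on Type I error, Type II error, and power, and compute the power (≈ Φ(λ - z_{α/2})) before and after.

Increasing α from 0.05 to 0.1:
• Type I error rate increases (α is the Type I rate by definition).
• Critical value moves from z_{α/2} = 1.96 to 1.645, so power = Φ(λ - z_{α/2}) goes from Φ(2.95 - 1.96) = 0.839 to Φ(2.95 - 1.645) = 0.904.
• Type II error rate β = 1 - power therefore decreases (0.161 → 0.096).
Appropriate when false negatives are costly — here, letting a prohibited item through — security breach.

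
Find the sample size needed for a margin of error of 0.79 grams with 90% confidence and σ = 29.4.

n = (z*σ/E)² = (1.645×29.4/0.79)² = 3747.8 → n = 3748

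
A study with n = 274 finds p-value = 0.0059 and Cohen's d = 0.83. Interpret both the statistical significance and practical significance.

Statistically significant (p = 0.0059 < 0.05). Cohen's d = 0.83 indicates a large effect size. Both statistical and practical significance should be considered.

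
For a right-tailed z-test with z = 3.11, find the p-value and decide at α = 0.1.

p = P(Z > 3.11) = 1 - Φ(3.11) ≈ 0.0009. Since p < 0.1, reject H₀ (significant) at α = 0.1.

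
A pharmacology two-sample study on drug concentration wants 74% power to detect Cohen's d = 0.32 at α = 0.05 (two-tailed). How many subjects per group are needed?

z_{α/2} = 1.96, z_β = Φ⁻¹(0.74) = 0.643. For small effect (d = 0.32): n per group = 2(z_{α/2} + z_β)²/d² = 2(1.96 + 0.643)²/0.32² = 132.3 → 133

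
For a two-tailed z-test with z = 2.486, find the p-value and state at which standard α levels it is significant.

p = 2·P(Z > |2.486|) = 2·(1 - Φ(2.486)) ≈ 0.0129. Significant at α = 0.1; Significant at α = 0.05.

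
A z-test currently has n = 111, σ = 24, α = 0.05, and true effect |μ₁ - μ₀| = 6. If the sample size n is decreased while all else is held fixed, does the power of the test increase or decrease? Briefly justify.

Power decreases: a smaller n inflates the standard error σ/√n, pulling the sampling distribution under H₁ back toward the critical value.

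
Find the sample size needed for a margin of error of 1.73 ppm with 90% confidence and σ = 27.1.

n = (z*σ/E)² = (1.645×27.1/1.73)² = 664.02 → n = 665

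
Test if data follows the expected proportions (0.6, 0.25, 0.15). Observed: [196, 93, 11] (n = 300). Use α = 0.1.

Expected: [180.0, 75.0, 45.0]. χ² = 31.431. df = 2, critical = 4.605. Reject H₀.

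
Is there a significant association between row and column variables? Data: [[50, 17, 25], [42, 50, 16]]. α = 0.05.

χ² = 17.759. df = 2, critical = 5.991. Reject H₀. Variables are dependent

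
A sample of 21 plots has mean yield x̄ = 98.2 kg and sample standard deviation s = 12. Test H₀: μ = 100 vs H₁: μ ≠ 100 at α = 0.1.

t = (x̄ - μ₀)/(s/√n) = (98.2 - 100)/(12/√21) = -0.687. df = 20, critical t = ±1.725. Fail to reject H₀.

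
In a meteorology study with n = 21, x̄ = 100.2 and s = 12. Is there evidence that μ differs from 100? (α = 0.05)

t = (x̄ - μ₀)/(s/√n) = (100.2 - 100)/(12/√21) = 0.076. df = 20, critical t = ±2.086. Fail to reject H₀.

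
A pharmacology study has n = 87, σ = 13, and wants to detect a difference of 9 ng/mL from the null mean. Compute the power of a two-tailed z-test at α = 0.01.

SE = σ/√n = 13/√87 = 1.394. Non-centrality λ = d/SE = 9/1.394 = 6.457. Power ≈ Φ(λ - z_{α/2}) = Φ(6.457 - 2.576) = Φ(3.881) = 1.0.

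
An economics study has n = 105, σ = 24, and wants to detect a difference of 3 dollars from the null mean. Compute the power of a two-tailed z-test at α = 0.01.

SE = σ/√n = 24/√105 = 2.342. Non-centrality λ = d/SE = 3/2.342 = 1.281. Power ≈ Φ(λ - z_{α/2}) = Φ(1.281 - 2.576) = Φ(-1.295) = 0.098.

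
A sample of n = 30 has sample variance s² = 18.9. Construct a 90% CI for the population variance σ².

df = 29. χ²_{0.05} = 42.557, χ²_{0.95} = 17.708. CI for σ² = ((n-1)s²/χ²_{α/2}, (n-1)s²/χ²_{1-α/2}) = (29·18.9/42.557, 29·18.9/17.708) = (12.88, 30.95)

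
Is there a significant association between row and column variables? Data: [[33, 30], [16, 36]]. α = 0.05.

χ² = 5.441. df = 1, critical = 3.841. Reject H₀. Variables are dependent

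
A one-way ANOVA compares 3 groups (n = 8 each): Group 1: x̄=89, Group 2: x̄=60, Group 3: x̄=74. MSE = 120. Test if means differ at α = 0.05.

Grand mean = 74.33. SS_between = 3365.33, MS_between = 1682.67. F = 14.022, F_crit ≈ 3.467. Reject H₀.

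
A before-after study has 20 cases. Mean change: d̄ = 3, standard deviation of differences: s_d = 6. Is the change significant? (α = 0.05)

t = d̄/(s_d/√n) = 3/(6/√20) = 2.236. df = 19, critical t = ±2.093. Reject H₀.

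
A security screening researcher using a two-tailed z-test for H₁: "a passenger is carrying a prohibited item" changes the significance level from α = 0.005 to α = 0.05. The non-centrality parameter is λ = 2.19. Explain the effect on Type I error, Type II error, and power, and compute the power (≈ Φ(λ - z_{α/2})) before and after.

Increasing α from 0.005 to 0.05:
• Type I error rate increases (α is the Type I rate by definition).
• Critical value moves from z_{α/2} = 2.807 to 1.96, so power = Φ(λ - z_{α/2}) goes from Φ(2.19 - 2.807) = 0.269 to Φ(2.19 - 1.96) = 0.591.
• Type II error rate β = 1 - power therefore decreases (0.731 → 0.409).
Appropriate when false negatives are costly — here, letting a prohibited item through — security breach.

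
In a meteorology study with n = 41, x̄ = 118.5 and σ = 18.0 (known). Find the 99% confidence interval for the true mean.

CI = x̄ ± z*(σ/√n) = 118.5 ± 2.576(18.0/√41) = 118.5 ± 7.24 = (111.26, 125.74)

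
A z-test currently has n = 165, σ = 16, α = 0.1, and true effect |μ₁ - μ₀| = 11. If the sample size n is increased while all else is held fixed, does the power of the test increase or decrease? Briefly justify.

Power increases: a larger n shrinks the standard error σ/√n, moving the sampling distribution under H₁ further from the critical value.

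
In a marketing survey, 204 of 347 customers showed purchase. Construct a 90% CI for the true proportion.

p̂ = 0.588. CI = p̂ ± z*√(p̂(1-p̂)/n) = (0.544, 0.631)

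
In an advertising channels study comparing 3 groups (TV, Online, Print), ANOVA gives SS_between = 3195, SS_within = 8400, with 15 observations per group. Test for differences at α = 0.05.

df_between = 2, df_within = 42. F = MS_between/MS_within = 1597.5/200.0 = 7.987. F_crit ≈ 3.22. Reject H₀. At least one mean differs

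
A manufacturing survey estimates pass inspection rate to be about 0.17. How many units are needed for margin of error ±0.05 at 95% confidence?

n = z²p(1-p)/E² = 1.96²×0.17×0.83/0.05² = 216.8 → n = 217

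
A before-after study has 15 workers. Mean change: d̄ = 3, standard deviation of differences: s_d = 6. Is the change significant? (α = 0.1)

t = d̄/(s_d/√n) = 3/(6/√15) = 1.936. df = 14, critical t = ±1.761. Reject H₀.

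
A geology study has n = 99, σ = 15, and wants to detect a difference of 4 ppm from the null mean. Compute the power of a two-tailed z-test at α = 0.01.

SE = σ/√n = 15/√99 = 1.508. Non-centrality λ = d/SE = 4/1.508 = 2.653. Power ≈ Φ(λ - z_{α/2}) = Φ(2.653 - 2.576) = Φ(0.077) = 0.531.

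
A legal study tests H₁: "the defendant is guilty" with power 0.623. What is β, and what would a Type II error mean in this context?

β = 1 - power = 1 - 0.623 = 0.377. A Type II error is failing to reject H₀ when H₀ is false (false negative) — here, failing to conclude that the defendant is guilty when in fact it is true. Consequence: acquitting a guilty person.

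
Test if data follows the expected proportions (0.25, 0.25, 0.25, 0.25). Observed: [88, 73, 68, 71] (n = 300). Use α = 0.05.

Expected: [75.0, 75.0, 75.0, 75.0]. χ² = 3.173. df = 3, critical = 7.815. Fail to reject H₀.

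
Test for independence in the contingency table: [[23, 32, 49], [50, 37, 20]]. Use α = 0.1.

χ² = 22.499. df = 2, critical = 4.605. Reject H₀. Variables are dependent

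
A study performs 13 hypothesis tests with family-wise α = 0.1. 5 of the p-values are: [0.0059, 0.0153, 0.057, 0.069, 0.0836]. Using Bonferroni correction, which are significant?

Bonferroni α = 0.1/13 = 0.00769. Significant p-values: [0.0059]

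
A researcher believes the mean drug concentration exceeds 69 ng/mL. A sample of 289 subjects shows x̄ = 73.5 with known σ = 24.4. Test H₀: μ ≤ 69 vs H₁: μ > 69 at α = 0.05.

z = 3.135. Critical value: 1.645. Reject H₀.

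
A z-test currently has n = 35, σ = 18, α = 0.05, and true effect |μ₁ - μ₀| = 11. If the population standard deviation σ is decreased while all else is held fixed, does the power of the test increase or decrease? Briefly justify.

Power increases: a smaller σ shrinks the standard error σ/√n, moving the sampling distribution under H₁ further from the critical value.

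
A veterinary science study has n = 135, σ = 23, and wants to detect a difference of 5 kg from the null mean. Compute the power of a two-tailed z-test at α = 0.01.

SE = σ/√n = 23/√135 = 1.98. Non-centrality λ = d/SE = 5/1.98 = 2.526. Power ≈ Φ(λ - z_{α/2}) = Φ(2.526 - 2.576) = Φ(-0.05) = 0.48.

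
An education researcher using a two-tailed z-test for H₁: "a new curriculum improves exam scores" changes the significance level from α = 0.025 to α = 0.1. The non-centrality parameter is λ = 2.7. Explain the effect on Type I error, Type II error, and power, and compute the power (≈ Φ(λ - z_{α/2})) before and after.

Increasing α from 0.025 to 0.1:
• Type I error rate increases (α is the Type I rate by definition).
• Critical value moves from z_{α/2} = 2.241 to 1.645, so power = Φ(λ - z_{α/2}) goes from Φ(2.7 - 2.241) = 0.677 to Φ(2.7 - 1.645) = 0.854.
• Type II error rate β = 1 - power therefore decreases (0.323 → 0.146).
Appropriate when false negatives are costly — here, keeping the old curriculum when the new one would have helped students.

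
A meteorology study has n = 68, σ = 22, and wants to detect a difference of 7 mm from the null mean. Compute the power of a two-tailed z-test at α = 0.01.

SE = σ/√n = 22/√68 = 2.668. Non-centrality λ = d/SE = 7/2.668 = 2.624. Power ≈ Φ(λ - z_{α/2}) = Φ(2.624 - 2.576) = Φ(0.048) = 0.519.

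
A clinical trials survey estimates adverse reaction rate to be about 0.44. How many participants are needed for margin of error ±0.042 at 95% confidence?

n = z²p(1-p)/E² = 1.96²×0.44×0.56/0.042² = 536.6 → n = 537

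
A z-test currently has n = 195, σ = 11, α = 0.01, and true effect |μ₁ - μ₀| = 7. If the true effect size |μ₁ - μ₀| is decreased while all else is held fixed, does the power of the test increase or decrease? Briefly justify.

Power decreases: a smaller true effect decreases the non-centrality λ = |μ₁ - μ₀|/(σ/√n).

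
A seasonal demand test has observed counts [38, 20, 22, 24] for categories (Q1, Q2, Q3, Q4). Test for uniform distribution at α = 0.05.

Expected = 26 each. χ² = Σ(O-E)²/E = 7.692. df = 3, critical value = 7.815. Fail to reject H₀.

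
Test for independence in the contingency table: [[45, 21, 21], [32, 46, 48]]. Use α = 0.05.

χ² = 15.466. df = 2, critical = 5.991. Reject H₀. Variables are dependent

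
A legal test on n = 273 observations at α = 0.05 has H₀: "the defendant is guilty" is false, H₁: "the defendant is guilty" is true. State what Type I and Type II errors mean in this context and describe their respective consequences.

Type I (false positive): concluding that the defendant is guilty when it is not — convicting an innocent person. Type II (false negative): failing to conclude that the defendant is guilty when it is — acquitting a guilty person. Which is costlier depends on domain priorities and is a judgement call rather than a statistical fact.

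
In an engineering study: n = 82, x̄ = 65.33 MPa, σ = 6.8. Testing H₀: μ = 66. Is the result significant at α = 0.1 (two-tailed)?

z = (65.33 - 66)/(6.8/√82) = -0.892. Since |z| ≤ 1.645, not significant at α = 0.1.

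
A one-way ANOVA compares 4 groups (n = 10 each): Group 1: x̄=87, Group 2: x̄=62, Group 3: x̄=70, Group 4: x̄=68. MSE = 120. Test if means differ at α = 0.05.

Grand mean = 71.75. SS_between = 3447.5, MS_between = 1149.17. F = 9.576, F_crit ≈ 2.866. Reject H₀.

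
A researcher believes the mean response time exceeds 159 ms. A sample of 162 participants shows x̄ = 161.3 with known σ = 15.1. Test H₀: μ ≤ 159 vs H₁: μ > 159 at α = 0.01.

z = 1.939. Critical value: 2.33. Fail to reject H₀.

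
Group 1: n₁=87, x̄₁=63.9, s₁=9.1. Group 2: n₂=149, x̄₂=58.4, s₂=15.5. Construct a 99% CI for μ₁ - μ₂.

Difference = 5.5. SE = √(9.1²/87 + 15.5²/149) = 1.601. CI = (1.37, 9.63)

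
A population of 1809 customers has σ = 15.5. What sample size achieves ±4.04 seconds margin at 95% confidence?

Without FPC: n₀ = (1.96×15.5/4.04)² = 56.547. With FPC: n = n₀N/(n₀+N-1) = 54.9 → n = 55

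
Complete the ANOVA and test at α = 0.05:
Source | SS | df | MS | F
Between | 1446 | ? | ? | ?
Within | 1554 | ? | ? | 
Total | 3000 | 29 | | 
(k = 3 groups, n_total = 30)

df_between = 2, df_within = 27. MS_between = 723.0, MS_within = 57.56. F = 12.562, F_crit ≈ 3.354. Reject H₀.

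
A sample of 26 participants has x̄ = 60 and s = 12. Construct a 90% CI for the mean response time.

CI = x̄ ± t*(s/√n) = 60 ± 1.708(12/√26) = (55.98, 64.02)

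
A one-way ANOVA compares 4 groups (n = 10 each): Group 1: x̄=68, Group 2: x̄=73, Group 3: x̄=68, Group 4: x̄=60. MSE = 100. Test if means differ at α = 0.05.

Grand mean = 67.25. SS_between = 867.5, MS_between = 289.17. F = 2.892, F_crit ≈ 2.866. Reject H₀.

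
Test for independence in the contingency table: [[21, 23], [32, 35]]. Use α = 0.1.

χ² = 0.0. df = 1, critical = 2.706. Fail to reject H₀. No evidence of dependence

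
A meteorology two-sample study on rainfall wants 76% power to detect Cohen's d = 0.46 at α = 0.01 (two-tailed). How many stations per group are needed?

z_{α/2} = 2.576, z_β = Φ⁻¹(0.76) = 0.706. For small effect (d = 0.46): n per group = 2(z_{α/2} + z_β)²/d² = 2(2.576 + 0.706)²/0.46² = 101.8 → 102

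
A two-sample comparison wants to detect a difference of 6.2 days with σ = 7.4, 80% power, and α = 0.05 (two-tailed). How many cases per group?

n per group = 2(z_α/2 + z_β)²σ²/d² = 2×(1.96 + 0.84)²×7.4²/6.2² = 22.3 → n = 23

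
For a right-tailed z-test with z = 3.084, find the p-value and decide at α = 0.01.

p = P(Z > 3.084) = 1 - Φ(3.084) ≈ 0.001. Since p < 0.01, reject H₀ (significant) at α = 0.01.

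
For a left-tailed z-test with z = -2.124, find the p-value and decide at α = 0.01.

p = P(Z < -2.124) = Φ(-2.124) ≈ 0.0168. Since p ≥ 0.01, fail to reject H₀ (not significant) at α = 0.01.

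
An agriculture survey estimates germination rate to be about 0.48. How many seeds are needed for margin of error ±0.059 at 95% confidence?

n = z²p(1-p)/E² = 1.96²×0.48×0.52/0.059² = 275.5 → n = 276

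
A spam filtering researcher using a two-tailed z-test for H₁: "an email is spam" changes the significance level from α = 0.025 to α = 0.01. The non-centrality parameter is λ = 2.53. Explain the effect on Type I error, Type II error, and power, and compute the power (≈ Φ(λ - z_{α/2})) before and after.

Decreasing α from 0.025 to 0.01:
• Type I error rate decreases (α is the Type I rate by definition).
• Critical value moves from z_{α/2} = 2.241 to 2.576, so power = Φ(λ - z_{α/2}) goes from Φ(2.53 - 2.241) = 0.614 to Φ(2.53 - 2.576) = 0.482.
• Type II error rate β = 1 - power therefore increases (0.386 → 0.518).
Appropriate when false positives are costly — here, a legitimate email is sent to the spam folder and the user misses it.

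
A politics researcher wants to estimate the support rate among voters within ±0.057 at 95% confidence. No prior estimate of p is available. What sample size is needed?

Conservative approach: use p = 0.5 (maximizes p(1-p) = 0.25). n = z²(0.25)/E² = 1.96²×0.25/0.057² = 295.6 → n = 296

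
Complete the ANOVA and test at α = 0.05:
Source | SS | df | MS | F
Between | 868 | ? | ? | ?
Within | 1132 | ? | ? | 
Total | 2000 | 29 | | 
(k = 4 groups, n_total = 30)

df_between = 3, df_within = 26. MS_between = 289.33, MS_within = 43.54. F = 6.645, F_crit ≈ 2.975. Reject H₀.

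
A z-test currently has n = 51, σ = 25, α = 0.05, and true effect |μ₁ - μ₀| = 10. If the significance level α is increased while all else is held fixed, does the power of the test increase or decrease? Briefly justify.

Power increases: a larger α lowers the critical value, so more of the H₁ sampling distribution falls in the rejection region.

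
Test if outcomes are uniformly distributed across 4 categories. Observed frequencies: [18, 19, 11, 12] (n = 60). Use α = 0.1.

Expected = 15 each. χ² = Σ(O-E)²/E = 3.333. df = 3, critical value = 6.251. Fail to reject H₀.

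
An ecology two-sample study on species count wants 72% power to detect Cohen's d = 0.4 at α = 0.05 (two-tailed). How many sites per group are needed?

z_{α/2} = 1.96, z_β = Φ⁻¹(0.72) = 0.583. For small effect (d = 0.4): n per group = 2(z_{α/2} + z_β)²/d² = 2(1.96 + 0.583)²/0.4² = 80.8 → 81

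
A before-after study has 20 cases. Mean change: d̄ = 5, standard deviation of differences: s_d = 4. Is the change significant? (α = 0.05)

t = d̄/(s_d/√n) = 5/(4/√20) = 5.59. df = 19, critical t = ±2.093. Reject H₀.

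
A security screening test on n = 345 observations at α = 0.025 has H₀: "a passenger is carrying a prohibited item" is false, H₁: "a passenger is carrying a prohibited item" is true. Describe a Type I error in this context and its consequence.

Type I error: rejecting H₀ when it is true — concluding that a passenger is carrying a prohibited item when in fact it is not. Consequence: detaining an innocent passenger — delay and inconvenience.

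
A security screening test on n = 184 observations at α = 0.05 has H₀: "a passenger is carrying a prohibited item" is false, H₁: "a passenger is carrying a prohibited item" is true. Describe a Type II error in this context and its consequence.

Type II error: failing to reject H₀ when it is false — concluding that a passenger is carrying a prohibited item is not supported when in fact it is. Consequence: letting a prohibited item through — security breach.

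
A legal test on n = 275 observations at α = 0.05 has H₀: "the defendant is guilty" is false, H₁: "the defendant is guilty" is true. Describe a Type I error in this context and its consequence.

Type I error: rejecting H₀ when it is true — concluding that the defendant is guilty when in fact it is not. Consequence: convicting an innocent person.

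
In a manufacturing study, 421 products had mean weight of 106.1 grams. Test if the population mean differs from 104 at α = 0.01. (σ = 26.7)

z = (x̄ - μ₀)/(σ/√n) = (106.1 - 104)/(26.7/√421) = 1.614. Critical value: ±2.576. Since |1.614| ≤ 2.576, Fail to reject H₀.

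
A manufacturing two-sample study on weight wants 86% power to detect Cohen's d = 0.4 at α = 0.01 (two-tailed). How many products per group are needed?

z_{α/2} = 2.576, z_β = Φ⁻¹(0.86) = 1.08. For small effect (d = 0.4): n per group = 2(z_{α/2} + z_β)²/d² = 2(2.576 + 1.08)²/0.4² = 167.1 → 168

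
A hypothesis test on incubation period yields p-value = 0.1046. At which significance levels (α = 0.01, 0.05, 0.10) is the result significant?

p = 0.1046. Not significant at any of the given levels.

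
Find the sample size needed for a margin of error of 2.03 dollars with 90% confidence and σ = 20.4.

n = (z*σ/E)² = (1.645×20.4/2.03)² = 273.3 → n = 274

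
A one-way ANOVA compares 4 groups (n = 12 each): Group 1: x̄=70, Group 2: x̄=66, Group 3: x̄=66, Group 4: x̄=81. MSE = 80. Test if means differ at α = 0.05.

Grand mean = 70.75. SS_between = 1809.0, MS_between = 603.0. F = 7.537, F_crit ≈ 2.816. Reject H₀.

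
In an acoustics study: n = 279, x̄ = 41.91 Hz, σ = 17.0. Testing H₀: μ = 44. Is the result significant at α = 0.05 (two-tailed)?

z = (41.91 - 44)/(17.0/√279) = -2.054. Since |z| > 1.96, significant at α = 0.05.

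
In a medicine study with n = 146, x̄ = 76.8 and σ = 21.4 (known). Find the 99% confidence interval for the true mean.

CI = x̄ ± z*(σ/√n) = 76.8 ± 2.576(21.4/√146) = 76.8 ± 4.56 = (72.24, 81.36)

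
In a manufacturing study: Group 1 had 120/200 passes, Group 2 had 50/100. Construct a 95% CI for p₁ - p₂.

p̂₁ = 0.6, p̂₂ = 0.5. Difference = 0.1. CI = (-0.019, 0.219)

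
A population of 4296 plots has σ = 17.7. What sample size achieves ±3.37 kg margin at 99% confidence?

Without FPC: n₀ = (2.576×17.7/3.37)² = 183.054. With FPC: n = n₀N/(n₀+N-1) = 175.6 → n = 176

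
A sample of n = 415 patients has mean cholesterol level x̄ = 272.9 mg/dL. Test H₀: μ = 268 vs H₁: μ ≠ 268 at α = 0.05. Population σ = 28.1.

z = (x̄ - μ₀)/(σ/√n) = (272.9 - 268)/(28.1/√415) = 3.552. Critical value: ±1.96. Since |3.552| > 1.96, Reject H₀.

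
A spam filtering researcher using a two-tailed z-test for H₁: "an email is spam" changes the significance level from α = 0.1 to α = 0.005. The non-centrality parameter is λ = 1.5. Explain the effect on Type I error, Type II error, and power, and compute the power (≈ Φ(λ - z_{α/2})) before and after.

Decreasing α from 0.1 to 0.005:
• Type I error rate decreases (α is the Type I rate by definition).
• Critical value moves from z_{α/2} = 1.645 to 2.807, so power = Φ(λ - z_{α/2}) goes from Φ(1.5 - 1.645) = 0.442 to Φ(1.5 - 2.807) = 0.096.
• Type II error rate β = 1 - power therefore increases (0.558 → 0.904).
Appropriate when false positives are costly — here, a legitimate email is sent to the spam folder and the user misses it.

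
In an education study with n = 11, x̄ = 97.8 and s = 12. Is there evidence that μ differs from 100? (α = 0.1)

t = (x̄ - μ₀)/(s/√n) = (97.8 - 100)/(12/√11) = -0.608. df = 10, critical t = ±1.812. Fail to reject H₀.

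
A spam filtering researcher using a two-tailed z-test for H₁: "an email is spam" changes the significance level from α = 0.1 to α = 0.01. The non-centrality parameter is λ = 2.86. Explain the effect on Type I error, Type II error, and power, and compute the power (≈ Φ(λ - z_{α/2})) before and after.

Decreasing α from 0.1 to 0.01:
• Type I error rate decreases (α is the Type I rate by definition).
• Critical value moves from z_{α/2} = 1.645 to 2.576, so power = Φ(λ - z_{α/2}) goes from Φ(2.86 - 1.645) = 0.888 to Φ(2.86 - 2.576) = 0.612.
• Type II error rate β = 1 - power therefore increases (0.112 → 0.388).
Appropriate when false positives are costly — here, a legitimate email is sent to the spam folder and the user misses it.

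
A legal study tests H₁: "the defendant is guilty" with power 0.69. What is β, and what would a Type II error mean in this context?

β = 1 - power = 1 - 0.69 = 0.31. A Type II error is failing to reject H₀ when H₀ is false (false negative) — here, failing to conclude that the defendant is guilty when in fact it is true. Consequence: acquitting a guilty person.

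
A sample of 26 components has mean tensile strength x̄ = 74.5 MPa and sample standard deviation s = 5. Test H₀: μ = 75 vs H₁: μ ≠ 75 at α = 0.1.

t = (x̄ - μ₀)/(s/√n) = (74.5 - 75)/(5/√26) = -0.51. df = 25, critical t = ±1.708. Fail to reject H₀.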